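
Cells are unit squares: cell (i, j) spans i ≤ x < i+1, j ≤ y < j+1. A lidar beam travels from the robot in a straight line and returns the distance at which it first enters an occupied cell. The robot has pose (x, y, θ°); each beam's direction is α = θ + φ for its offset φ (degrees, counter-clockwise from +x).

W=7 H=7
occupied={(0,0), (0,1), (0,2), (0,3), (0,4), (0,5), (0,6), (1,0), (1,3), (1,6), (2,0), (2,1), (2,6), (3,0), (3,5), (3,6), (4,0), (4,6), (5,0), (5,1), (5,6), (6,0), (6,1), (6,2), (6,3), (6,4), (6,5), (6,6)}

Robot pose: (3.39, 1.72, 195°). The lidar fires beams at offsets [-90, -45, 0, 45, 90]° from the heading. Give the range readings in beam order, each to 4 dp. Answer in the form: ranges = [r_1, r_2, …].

ranges = [4.4310, 0.4503, 0.4038, 0.7800, 0.7454]

beam 1: φ=-90°, α=105°
  cosα=-0.2588 sinα=0.9659 | (3,1) | tMaxX 1.5068 tMaxY 0.2899 | tΔX 3.8637 tΔY 1.0353
    t=0.2899 [y] (3,2)
    t=1.3252 [y] (3,3)
    t=1.5068 [x] (2,3)
    t=2.3604 [y] (2,4)
    t=3.3957 [y] (2,5)
    t=4.4310 [y] (2,6) — stop
  → r_1 = 4.4310
beam 2: φ=-45°, α=150°
  cosα=-0.8660 sinα=0.5000 | (3,1) | tMaxX 0.4503 tMaxY 0.5600 | tΔX 1.1547 tΔY 2.0000
    t=0.4503 [x] (2,1) — stop
  → r_2 = 0.4503
beam 3: φ=0°, α=195°
  cosα=-0.9659 sinα=-0.2588 | (3,1) | tMaxX 0.4038 tMaxY 2.7819 | tΔX 1.0353 tΔY 3.8637
    t=0.4038 [x] (2,1) — stop
  → r_3 = 0.4038
beam 4: φ=45°, α=240°
  cosα=-0.5000 sinα=-0.8660 | (3,1) | tMaxX 0.7800 tMaxY 0.8314 | tΔX 2.0000 tΔY 1.1547
    t=0.7800 [x] (2,1) — stop
  → r_4 = 0.7800
beam 5: φ=90°, α=285°
  cosα=0.2588 sinα=-0.9659 | (3,1) | tMaxX 2.3569 tMaxY 0.7454 | tΔX 3.8637 tΔY 1.0353
    t=0.7454 [y] (3,0) — stop
  → r_5 = 0.7454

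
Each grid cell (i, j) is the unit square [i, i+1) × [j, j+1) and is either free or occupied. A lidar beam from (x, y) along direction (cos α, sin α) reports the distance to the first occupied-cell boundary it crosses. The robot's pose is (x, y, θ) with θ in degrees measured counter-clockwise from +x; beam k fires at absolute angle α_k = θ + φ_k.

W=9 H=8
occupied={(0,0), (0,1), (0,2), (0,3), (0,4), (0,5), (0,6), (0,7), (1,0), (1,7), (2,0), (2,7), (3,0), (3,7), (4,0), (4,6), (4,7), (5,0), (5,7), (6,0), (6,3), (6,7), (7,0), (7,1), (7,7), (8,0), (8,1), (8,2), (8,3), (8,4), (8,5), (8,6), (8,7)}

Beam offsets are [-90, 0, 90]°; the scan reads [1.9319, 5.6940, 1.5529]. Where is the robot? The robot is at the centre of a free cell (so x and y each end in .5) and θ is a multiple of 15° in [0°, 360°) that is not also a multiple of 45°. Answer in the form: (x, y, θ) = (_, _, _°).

(x, y, θ) = (2.5, 1.5, 75°)

The pose lattice has 39·16 = 624 candidates. Test each by forward raycasting.
  (6.5, 6.5, 15°): beam 1 = 4.6587 ≠ 1.9319 ✗
  (1.5, 1.5, 60°): beam 1 = 1.0000 ≠ 1.9319 ✗
  (3.5, 2.5, 345°): beam 1 = 1.5529 ≠ 1.9319 ✗
  (2.5, 1.5, 330°): beam 1 = 0.5774 ≠ 1.9319 ✗
  …
  (2.5, 1.5, 75°): r_1=1.9319, r_2=5.6940, r_3=1.5529 — all match ✓
No second candidate reproduces the full scan.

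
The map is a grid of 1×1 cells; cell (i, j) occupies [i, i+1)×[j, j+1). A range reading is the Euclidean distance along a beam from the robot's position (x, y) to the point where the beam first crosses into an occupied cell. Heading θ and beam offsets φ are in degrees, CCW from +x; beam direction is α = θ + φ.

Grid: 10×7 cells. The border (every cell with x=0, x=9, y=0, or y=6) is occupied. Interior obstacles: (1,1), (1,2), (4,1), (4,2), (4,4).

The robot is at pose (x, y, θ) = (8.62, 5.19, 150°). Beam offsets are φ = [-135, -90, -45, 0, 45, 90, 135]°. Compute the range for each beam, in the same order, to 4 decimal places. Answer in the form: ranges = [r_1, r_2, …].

beam 1: φ=-135°, α=15°
  dir = (cos 15°, sin 15°) = (0.9659, 0.2588); from cell (8,5)
  next x-line at t=0.3934, next y-line at t=3.1296; Δt_x=1.0353, Δt_y=3.8637
    x: enter (9,5) at t=0.3934 ← occupied
  → r_1 = 0.3934
beam 2: φ=-90°, α=60°
  dir = (cos 60°, sin 60°) = (0.5000, 0.8660); from cell (8,5)
  next x-line at t=0.7600, next y-line at t=0.9353; Δt_x=2.0000, Δt_y=1.1547
    x: enter (9,5) at t=0.7600 ← occupied
  → r_2 = 0.7600
beam 3: φ=-45°, α=105°
  dir = (cos 105°, sin 105°) = (-0.2588, 0.9659); from cell (8,5)
  next x-line at t=2.3955, next y-line at t=0.8386; Δt_x=3.8637, Δt_y=1.0353
    y: enter (8,6) at t=0.8386 ← occupied
  → r_3 = 0.8386
beam 4: φ=0°, α=150°
  dir = (cos 150°, sin 150°) = (-0.8660, 0.5000); from cell (8,5)
  next x-line at t=0.7159, next y-line at t=1.6200; Δt_x=1.1547, Δt_y=2.0000
    x: enter (7,5) at t=0.7159
    y: enter (7,6) at t=1.6200 ← occupied
  → r_4 = 1.6200
beam 5: φ=45°, α=195°
  dir = (cos 195°, sin 195°) = (-0.9659, -0.2588); from cell (8,5)
  next x-line at t=0.6419, next y-line at t=0.7341; Δt_x=1.0353, Δt_y=3.8637
    x: enter (7,5) at t=0.6419
    y: enter (7,4) at t=0.7341
    x: enter (6,4) at t=1.6771
    x: enter (5,4) at t=2.7124
    x: enter (4,4) at t=3.7477 ← occupied
  → r_5 = 3.7477
beam 6: φ=90°, α=240°
  dir = (cos 240°, sin 240°) = (-0.5000, -0.8660); from cell (8,5)
  next x-line at t=1.2400, next y-line at t=0.2194; Δt_x=2.0000, Δt_y=1.1547
    y: enter (8,4) at t=0.2194
    x: enter (7,4) at t=1.2400
    y: enter (7,3) at t=1.3741
    y: enter (7,2) at t=2.5288
    x: enter (6,2) at t=3.2400
    y: enter (6,1) at t=3.6835
    y: enter (6,0) at t=4.8382 ← occupied
  → r_6 = 4.8382
beam 7: φ=135°, α=285°
  dir = (cos 285°, sin 285°) = (0.2588, -0.9659); from cell (8,5)
  next x-line at t=1.4682, next y-line at t=0.1967; Δt_x=3.8637, Δt_y=1.0353
    y: enter (8,4) at t=0.1967
    y: enter (8,3) at t=1.2320
    x: enter (9,3) at t=1.4682 ← occupied
  → r_7 = 1.4682

ranges = [0.3934, 0.7600, 0.8386, 1.6200, 3.7477, 4.8382, 1.4682]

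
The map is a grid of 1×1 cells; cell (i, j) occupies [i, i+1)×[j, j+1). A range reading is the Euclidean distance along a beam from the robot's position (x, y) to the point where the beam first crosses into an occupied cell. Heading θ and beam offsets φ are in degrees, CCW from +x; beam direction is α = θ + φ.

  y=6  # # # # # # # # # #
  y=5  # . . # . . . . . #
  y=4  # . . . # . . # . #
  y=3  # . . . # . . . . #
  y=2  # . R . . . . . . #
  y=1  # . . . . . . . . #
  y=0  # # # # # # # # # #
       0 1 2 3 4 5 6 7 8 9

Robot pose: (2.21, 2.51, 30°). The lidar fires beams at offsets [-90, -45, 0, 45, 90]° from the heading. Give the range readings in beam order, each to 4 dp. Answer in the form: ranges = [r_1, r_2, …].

ranges = [1.7436, 5.8342, 2.0669, 3.0523, 2.4200]

beam 1: φ=-90°, α=300°
  cosα=0.5000 sinα=-0.8660 | (2,2) | tMaxX 1.5800 tMaxY 0.5889 | tΔX 2.0000 tΔY 1.1547
    t=0.5889 [y] (2,1)
    t=1.5800 [x] (3,1)
    t=1.7436 [y] (3,0) — stop
  → r_1 = 1.7436
beam 2: φ=-45°, α=345°
  cosα=0.9659 sinα=-0.2588 | (2,2) | tMaxX 0.8179 tMaxY 1.9705 | tΔX 1.0353 tΔY 3.8637
    t=0.8179 [x] (3,2)
    t=1.8531 [x] (4,2)
    t=1.9705 [y] (4,1)
    t=2.8884 [x] (5,1)
    t=3.9237 [x] (6,1)
    t=4.9590 [x] (7,1)
    t=5.8342 [y] (7,0) — stop
  → r_2 = 5.8342
beam 3: φ=0°, α=30°
  cosα=0.8660 sinα=0.5000 | (2,2) | tMaxX 0.9122 tMaxY 0.9800 | tΔX 1.1547 tΔY 2.0000
    t=0.9122 [x] (3,2)
    t=0.9800 [y] (3,3)
    t=2.0669 [x] (4,3) — stop
  → r_3 = 2.0669
beam 4: φ=45°, α=75°
  cosα=0.2588 sinα=0.9659 | (2,2) | tMaxX 3.0523 tMaxY 0.5073 | tΔX 3.8637 tΔY 1.0353
    t=0.5073 [y] (2,3)
    t=1.5426 [y] (2,4)
    t=2.5778 [y] (2,5)
    t=3.0523 [x] (3,5) — stop
  → r_4 = 3.0523
beam 5: φ=90°, α=120°
  cosα=-0.5000 sinα=0.8660 | (2,2) | tMaxX 0.4200 tMaxY 0.5658 | tΔX 2.0000 tΔY 1.1547
    t=0.4200 [x] (1,2)
    t=0.5658 [y] (1,3)
    t=1.7205 [y] (1,4)
    t=2.4200 [x] (0,4) — stop
  → r_5 = 2.4200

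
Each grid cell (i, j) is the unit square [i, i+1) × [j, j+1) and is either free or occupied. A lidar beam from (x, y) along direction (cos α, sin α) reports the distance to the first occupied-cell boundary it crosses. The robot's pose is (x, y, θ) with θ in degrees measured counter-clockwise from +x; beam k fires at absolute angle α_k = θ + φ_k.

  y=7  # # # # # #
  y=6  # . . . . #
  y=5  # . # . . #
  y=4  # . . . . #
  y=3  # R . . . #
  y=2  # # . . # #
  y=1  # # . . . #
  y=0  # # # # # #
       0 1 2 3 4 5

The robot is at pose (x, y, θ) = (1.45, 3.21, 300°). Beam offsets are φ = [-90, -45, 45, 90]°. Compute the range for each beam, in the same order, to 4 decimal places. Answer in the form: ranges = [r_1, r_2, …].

ranges = [0.4200, 0.2174, 2.6400, 4.0992]

beam 1: φ=-90°, α=210°
  cosα=-0.8660 sinα=-0.5000 | (1,3) | tMaxX 0.5196 tMaxY 0.4200 | tΔX 1.1547 tΔY 2.0000
    t=0.4200 [y] (1,2) — stop
  → r_1 = 0.4200
beam 2: φ=-45°, α=255°
  cosα=-0.2588 sinα=-0.9659 | (1,3) | tMaxX 1.7387 tMaxY 0.2174 | tΔX 3.8637 tΔY 1.0353
    t=0.2174 [y] (1,2) — stop
  → r_2 = 0.2174
beam 3: φ=45°, α=345°
  cosα=0.9659 sinα=-0.2588 | (1,3) | tMaxX 0.5694 tMaxY 0.8114 | tΔX 1.0353 tΔY 3.8637
    t=0.5694 [x] (2,3)
    t=0.8114 [y] (2,2)
    t=1.6047 [x] (3,2)
    t=2.6400 [x] (4,2) — stop
  → r_3 = 2.6400
beam 4: φ=90°, α=30°
  cosα=0.8660 sinα=0.5000 | (1,3) | tMaxX 0.6351 tMaxY 1.5800 | tΔX 1.1547 tΔY 2.0000
    t=0.6351 [x] (2,3)
    t=1.5800 [y] (2,4)
    t=1.7898 [x] (3,4)
    t=2.9445 [x] (4,4)
    t=3.5800 [y] (4,5)
    t=4.0992 [x] (5,5) — stop
  → r_4 = 4.0992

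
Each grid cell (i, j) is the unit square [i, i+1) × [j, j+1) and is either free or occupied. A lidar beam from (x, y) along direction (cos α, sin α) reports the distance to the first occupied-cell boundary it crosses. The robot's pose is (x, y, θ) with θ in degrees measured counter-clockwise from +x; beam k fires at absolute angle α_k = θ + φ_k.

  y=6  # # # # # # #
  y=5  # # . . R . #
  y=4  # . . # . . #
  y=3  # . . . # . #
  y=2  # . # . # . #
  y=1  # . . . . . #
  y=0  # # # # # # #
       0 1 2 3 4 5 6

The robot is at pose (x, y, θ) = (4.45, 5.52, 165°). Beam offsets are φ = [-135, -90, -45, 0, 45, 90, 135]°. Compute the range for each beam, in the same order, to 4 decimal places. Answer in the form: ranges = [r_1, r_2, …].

beam 1: φ=-135°, α=30°
  cosα=0.8660 sinα=0.5000 | (4,5) | tMaxX 0.6351 tMaxY 0.9600 | tΔX 1.1547 tΔY 2.0000
    t=0.6351 [x] (5,5)
    t=0.9600 [y] (5,6) — stop
  → r_1 = 0.9600
beam 2: φ=-90°, α=75°
  cosα=0.2588 sinα=0.9659 | (4,5) | tMaxX 2.1250 tMaxY 0.4969 | tΔX 3.8637 tΔY 1.0353
    t=0.4969 [y] (4,6) — stop
  → r_2 = 0.4969
beam 3: φ=-45°, α=120°
  cosα=-0.5000 sinα=0.8660 | (4,5) | tMaxX 0.9000 tMaxY 0.5543 | tΔX 2.0000 tΔY 1.1547
    t=0.5543 [y] (4,6) — stop
  → r_3 = 0.5543
beam 4: φ=0°, α=165°
  cosα=-0.9659 sinα=0.2588 | (4,5) | tMaxX 0.4659 tMaxY 1.8546 | tΔX 1.0353 tΔY 3.8637
    t=0.4659 [x] (3,5)
    t=1.5012 [x] (2,5)
    t=1.8546 [y] (2,6) — stop
  → r_4 = 1.8546
beam 5: φ=45°, α=210°
  cosα=-0.8660 sinα=-0.5000 | (4,5) | tMaxX 0.5196 tMaxY 1.0400 | tΔX 1.1547 tΔY 2.0000
    t=0.5196 [x] (3,5)
    t=1.0400 [y] (3,4) — stop
  → r_5 = 1.0400
beam 6: φ=90°, α=255°
  cosα=-0.2588 sinα=-0.9659 | (4,5) | tMaxX 1.7387 tMaxY 0.5383 | tΔX 3.8637 tΔY 1.0353
    t=0.5383 [y] (4,4)
    t=1.5736 [y] (4,3) — stop
  → r_6 = 1.5736
beam 7: φ=135°, α=300°
  cosα=0.5000 sinα=-0.8660 | (4,5) | tMaxX 1.1000 tMaxY 0.6004 | tΔX 2.0000 tΔY 1.1547
    t=0.6004 [y] (4,4)
    t=1.1000 [x] (5,4)
    t=1.7551 [y] (5,3)
    t=2.9098 [y] (5,2)
    t=3.1000 [x] (6,2) — stop
  → r_7 = 3.1000

ranges = [0.9600, 0.4969, 0.5543, 1.8546, 1.0400, 1.5736, 3.1000]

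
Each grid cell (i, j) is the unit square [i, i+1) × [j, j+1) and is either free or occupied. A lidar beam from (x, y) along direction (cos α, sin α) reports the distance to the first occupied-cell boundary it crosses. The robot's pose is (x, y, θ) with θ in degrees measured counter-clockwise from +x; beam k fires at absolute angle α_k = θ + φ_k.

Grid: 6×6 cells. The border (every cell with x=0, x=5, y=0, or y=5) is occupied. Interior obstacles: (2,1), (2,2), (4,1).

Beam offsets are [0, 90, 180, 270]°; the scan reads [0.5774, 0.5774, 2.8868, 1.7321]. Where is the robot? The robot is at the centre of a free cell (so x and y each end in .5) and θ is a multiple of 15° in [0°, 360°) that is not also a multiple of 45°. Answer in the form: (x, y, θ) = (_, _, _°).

Enumerate (i+0.5, j+0.5, θ) over the 13 free cells and 16 admissible headings. For each, cast all 4 beams and compare to the given ranges.
  (2.5, 3.5, 150°): beam 1 = 1.7321 ≠ 0.5774 ✗
  (3.5, 4.5, 345°): beam 1 = 1.5529 ≠ 0.5774 ✗
  (2.5, 3.5, 345°): beam 1 = 2.5882 ≠ 0.5774 ✗
  …
  (4.5, 2.5, 300°): r_1=0.5774, r_2=0.5774, r_3=2.8868, r_4=1.7321 — all match ✓
No second candidate reproduces the full scan.

(x, y, θ) = (4.5, 2.5, 300°)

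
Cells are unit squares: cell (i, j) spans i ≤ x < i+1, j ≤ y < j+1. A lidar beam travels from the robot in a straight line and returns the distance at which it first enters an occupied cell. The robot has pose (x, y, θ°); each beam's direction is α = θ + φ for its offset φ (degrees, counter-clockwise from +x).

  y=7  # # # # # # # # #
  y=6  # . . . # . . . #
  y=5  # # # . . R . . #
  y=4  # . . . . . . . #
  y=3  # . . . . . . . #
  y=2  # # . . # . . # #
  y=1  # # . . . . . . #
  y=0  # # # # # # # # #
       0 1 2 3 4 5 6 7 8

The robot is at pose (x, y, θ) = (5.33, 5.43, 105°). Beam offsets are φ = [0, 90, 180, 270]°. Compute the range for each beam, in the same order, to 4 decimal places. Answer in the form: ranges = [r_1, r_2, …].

ranges = [1.2750, 4.4827, 4.5863, 2.7642]

beam 1: φ=0°, α=105°
  d=(-0.2588,0.9659)  start (5,5)  tX=1.2750 tY=0.5901  stride 1/|dx|=3.8637 1/|dy|=1.0353
    cross y-line → (5,6), t=0.5901
    cross x-line → (4,6), t=1.2750 (wall)
  → r_1 = 1.2750
beam 2: φ=90°, α=195°
  d=(-0.9659,-0.2588)  start (5,5)  tX=0.3416 tY=1.6614  stride 1/|dx|=1.0353 1/|dy|=3.8637
    cross x-line → (4,5), t=0.3416
    cross x-line → (3,5), t=1.3769
    cross y-line → (3,4), t=1.6614
    cross x-line → (2,4), t=2.4122
    cross x-line → (1,4), t=3.4475
    cross x-line → (0,4), t=4.4827 (wall)
  → r_2 = 4.4827
beam 3: φ=180°, α=285°
  d=(0.2588,-0.9659)  start (5,5)  tX=2.5887 tY=0.4452  stride 1/|dx|=3.8637 1/|dy|=1.0353
    cross y-line → (5,4), t=0.4452
    cross y-line → (5,3), t=1.4804
    cross y-line → (5,2), t=2.5157
    cross x-line → (6,2), t=2.5887
    cross y-line → (6,1), t=3.5510
    cross y-line → (6,0), t=4.5863 (wall)
  → r_3 = 4.5863
beam 4: φ=270°, α=15°
  d=(0.9659,0.2588)  start (5,5)  tX=0.6936 tY=2.2023  stride 1/|dx|=1.0353 1/|dy|=3.8637
    cross x-line → (6,5), t=0.6936
    cross x-line → (7,5), t=1.7289
    cross y-line → (7,6), t=2.2023
    cross x-line → (8,6), t=2.7642 (wall)
  → r_4 = 2.7642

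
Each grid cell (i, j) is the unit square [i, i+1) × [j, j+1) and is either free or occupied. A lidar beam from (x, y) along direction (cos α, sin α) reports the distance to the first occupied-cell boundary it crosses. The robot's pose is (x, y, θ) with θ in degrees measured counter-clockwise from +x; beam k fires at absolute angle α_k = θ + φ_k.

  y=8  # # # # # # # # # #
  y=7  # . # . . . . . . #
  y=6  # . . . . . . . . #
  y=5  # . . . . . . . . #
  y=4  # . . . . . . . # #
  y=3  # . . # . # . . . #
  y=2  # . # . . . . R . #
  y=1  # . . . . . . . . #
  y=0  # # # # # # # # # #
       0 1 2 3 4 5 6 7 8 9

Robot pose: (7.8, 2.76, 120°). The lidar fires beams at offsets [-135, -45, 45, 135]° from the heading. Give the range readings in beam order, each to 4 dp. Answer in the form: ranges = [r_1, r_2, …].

ranges = [1.2423, 1.2837, 1.8635, 1.8221]

beam 1: φ=-135°, α=345°
  direction (0.9659, -0.2588); cell (7,2); t to first gridline: x 0.2071, y 2.9364 (then +1.0353 / +3.8637)
    (8,2) via x @ 0.2071
    (9,2) via x @ 1.2423  # hit
  → r_1 = 1.2423
beam 2: φ=-45°, α=75°
  direction (0.2588, 0.9659); cell (7,2); t to first gridline: x 0.7727, y 0.2485 (then +3.8637 / +1.0353)
    (7,3) via y @ 0.2485
    (8,3) via x @ 0.7727
    (8,4) via y @ 1.2837  # hit
  → r_2 = 1.2837
beam 3: φ=45°, α=165°
  direction (-0.9659, 0.2588); cell (7,2); t to first gridline: x 0.8282, y 0.9273 (then +1.0353 / +3.8637)
    (6,2) via x @ 0.8282
    (6,3) via y @ 0.9273
    (5,3) via x @ 1.8635  # hit
  → r_3 = 1.8635
beam 4: φ=135°, α=255°
  direction (-0.2588, -0.9659); cell (7,2); t to first gridline: x 3.0910, y 0.7868 (then +3.8637 / +1.0353)
    (7,1) via y @ 0.7868
    (7,0) via y @ 1.8221  # hit
  → r_4 = 1.8221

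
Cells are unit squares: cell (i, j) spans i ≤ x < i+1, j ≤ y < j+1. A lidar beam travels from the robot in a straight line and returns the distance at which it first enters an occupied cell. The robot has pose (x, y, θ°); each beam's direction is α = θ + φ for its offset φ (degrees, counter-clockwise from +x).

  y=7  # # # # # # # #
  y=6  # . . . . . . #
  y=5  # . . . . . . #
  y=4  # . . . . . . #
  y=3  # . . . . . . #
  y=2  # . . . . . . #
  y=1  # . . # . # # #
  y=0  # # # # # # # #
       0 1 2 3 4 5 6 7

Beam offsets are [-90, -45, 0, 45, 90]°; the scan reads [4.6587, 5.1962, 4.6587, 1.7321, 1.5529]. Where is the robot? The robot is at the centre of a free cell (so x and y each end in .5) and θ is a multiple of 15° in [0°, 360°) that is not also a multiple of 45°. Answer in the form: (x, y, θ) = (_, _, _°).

Enumerate (i+0.5, j+0.5, θ) over the 33 free cells and 16 admissible headings. For each, cast all 5 beams and compare to the given ranges.
  (3.5, 2.5, 15°): beam 1 = 0.5176 ≠ 4.6587 ✗
  (3.5, 5.5, 285°): beam 1 = 2.5882 ≠ 4.6587 ✗
  (3.5, 6.5, 120°): beam 1 = 1.0000 ≠ 4.6587 ✗
  (1.5, 3.5, 240°): beam 1 = 0.5774 ≠ 4.6587 ✗
  …
  (2.5, 2.5, 105°): r_1=4.6587, r_2=5.1962, r_3=4.6587, r_4=1.7321, r_5=1.5529 — all match ✓
No second candidate reproduces the full scan.

(x, y, θ) = (2.5, 2.5, 105°)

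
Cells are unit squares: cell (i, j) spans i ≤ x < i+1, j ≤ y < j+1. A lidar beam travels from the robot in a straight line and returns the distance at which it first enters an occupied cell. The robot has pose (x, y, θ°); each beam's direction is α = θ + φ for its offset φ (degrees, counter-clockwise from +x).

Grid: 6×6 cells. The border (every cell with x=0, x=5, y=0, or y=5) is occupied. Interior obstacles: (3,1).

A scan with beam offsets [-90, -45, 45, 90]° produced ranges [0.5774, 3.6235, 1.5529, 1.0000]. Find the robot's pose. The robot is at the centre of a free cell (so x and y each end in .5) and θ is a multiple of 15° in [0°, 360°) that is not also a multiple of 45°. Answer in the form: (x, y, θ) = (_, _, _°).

Enumerate (i+0.5, j+0.5, θ) over the 15 free cells and 16 admissible headings. For each, cast all 4 beams and compare to the given ranges.
  (4.5, 1.5, 15°): beam 1 = 0.5176 ≠ 0.5774 ✗
  (2.5, 1.5, 210°): beam 1 = 3.0000 ≠ 0.5774 ✗
  (2.5, 3.5, 195°): beam 1 = 1.5529 ≠ 0.5774 ✗
  (4.5, 2.5, 30°): beam 1 = 1.0000 ≠ 0.5774 ✗
  …
  (2.5, 1.5, 120°): r_1=0.5774, r_2=3.6235, r_3=1.5529, r_4=1.0000 — all match ✓
Only this pose fits every beam.

(x, y, θ) = (2.5, 1.5, 120°)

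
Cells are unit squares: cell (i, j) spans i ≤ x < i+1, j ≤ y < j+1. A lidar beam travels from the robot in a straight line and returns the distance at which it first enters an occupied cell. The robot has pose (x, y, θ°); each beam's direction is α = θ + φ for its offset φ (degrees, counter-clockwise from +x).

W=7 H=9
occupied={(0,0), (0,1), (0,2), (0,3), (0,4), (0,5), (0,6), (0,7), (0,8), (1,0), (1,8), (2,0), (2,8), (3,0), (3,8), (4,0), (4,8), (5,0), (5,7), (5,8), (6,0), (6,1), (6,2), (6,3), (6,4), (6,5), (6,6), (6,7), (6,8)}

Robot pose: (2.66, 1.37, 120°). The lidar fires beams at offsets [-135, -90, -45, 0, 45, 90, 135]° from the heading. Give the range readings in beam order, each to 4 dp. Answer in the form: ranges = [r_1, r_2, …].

beam 1: φ=-135°, α=345°
  direction (0.9659, -0.2588); cell (2,1); t to first gridline: x 0.3520, y 1.4296 (then +1.0353 / +3.8637)
    (3,1) via x @ 0.3520
    (4,1) via x @ 1.3873
    (4,0) via y @ 1.4296  # hit
  → r_1 = 1.4296
beam 2: φ=-90°, α=30°
  direction (0.8660, 0.5000); cell (2,1); t to first gridline: x 0.3926, y 1.2600 (then +1.1547 / +2.0000)
    (3,1) via x @ 0.3926
    (3,2) via y @ 1.2600
    (4,2) via x @ 1.5473
    (5,2) via x @ 2.7020
    (5,3) via y @ 3.2600
    (6,3) via x @ 3.8567  # hit
  → r_2 = 3.8567
beam 3: φ=-45°, α=75°
  direction (0.2588, 0.9659); cell (2,1); t to first gridline: x 1.3137, y 0.6522 (then +3.8637 / +1.0353)
    (2,2) via y @ 0.6522
    (3,2) via x @ 1.3137
    (3,3) via y @ 1.6875
    (3,4) via y @ 2.7228
    (3,5) via y @ 3.7581
    (3,6) via y @ 4.7933
    (4,6) via x @ 5.1774
    (4,7) via y @ 5.8286
    (4,8) via y @ 6.8639  # hit
  → r_3 = 6.8639
beam 4: φ=0°, α=120°
  direction (-0.5000, 0.8660); cell (2,1); t to first gridline: x 1.3200, y 0.7275 (then +2.0000 / +1.1547)
    (2,2) via y @ 0.7275
    (1,2) via x @ 1.3200
    (1,3) via y @ 1.8822
    (1,4) via y @ 3.0369
    (0,4) via x @ 3.3200  # hit
  → r_4 = 3.3200
beam 5: φ=45°, α=165°
  direction (-0.9659, 0.2588); cell (2,1); t to first gridline: x 0.6833, y 2.4341 (then +1.0353 / +3.8637)
    (1,1) via x @ 0.6833
    (0,1) via x @ 1.7186  # hit
  → r_5 = 1.7186
beam 6: φ=90°, α=210°
  direction (-0.8660, -0.5000); cell (2,1); t to first gridline: x 0.7621, y 0.7400 (then +1.1547 / +2.0000)
    (2,0) via y @ 0.7400  # hit
  → r_6 = 0.7400
beam 7: φ=135°, α=255°
  direction (-0.2588, -0.9659); cell (2,1); t to first gridline: x 2.5500, y 0.3831 (then +3.8637 / +1.0353)
    (2,0) via y @ 0.3831  # hit
  → r_7 = 0.3831

ranges = [1.4296, 3.8567, 6.8639, 3.3200, 1.7186, 0.7400, 0.3831]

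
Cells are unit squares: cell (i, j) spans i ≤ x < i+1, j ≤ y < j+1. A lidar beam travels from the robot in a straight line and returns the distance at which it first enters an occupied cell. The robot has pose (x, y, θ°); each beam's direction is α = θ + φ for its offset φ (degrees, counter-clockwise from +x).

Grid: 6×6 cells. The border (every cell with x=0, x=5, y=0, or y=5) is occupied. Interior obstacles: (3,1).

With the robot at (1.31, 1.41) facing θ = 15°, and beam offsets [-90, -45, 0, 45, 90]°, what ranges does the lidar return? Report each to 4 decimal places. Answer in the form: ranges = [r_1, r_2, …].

ranges = [0.4245, 0.8200, 1.7496, 4.1454, 1.1977]

beam 1: φ=-90°, α=285°
  dir = (cos 285°, sin 285°) = (0.2588, -0.9659); from cell (1,1)
  next x-line at t=2.6660, next y-line at t=0.4245; Δt_x=3.8637, Δt_y=1.0353
    y: enter (1,0) at t=0.4245 ← occupied
  → r_1 = 0.4245
beam 2: φ=-45°, α=330°
  dir = (cos 330°, sin 330°) = (0.8660, -0.5000); from cell (1,1)
  next x-line at t=0.7967, next y-line at t=0.8200; Δt_x=1.1547, Δt_y=2.0000
    x: enter (2,1) at t=0.7967
    y: enter (2,0) at t=0.8200 ← occupied
  → r_2 = 0.8200
beam 3: φ=0°, α=15°
  dir = (cos 15°, sin 15°) = (0.9659, 0.2588); from cell (1,1)
  next x-line at t=0.7143, next y-line at t=2.2796; Δt_x=1.0353, Δt_y=3.8637
    x: enter (2,1) at t=0.7143
    x: enter (3,1) at t=1.7496 ← occupied
  → r_3 = 1.7496
beam 4: φ=45°, α=60°
  dir = (cos 60°, sin 60°) = (0.5000, 0.8660); from cell (1,1)
  next x-line at t=1.3800, next y-line at t=0.6813; Δt_x=2.0000, Δt_y=1.1547
    y: enter (1,2) at t=0.6813
    x: enter (2,2) at t=1.3800
    y: enter (2,3) at t=1.8360
    y: enter (2,4) at t=2.9907
    x: enter (3,4) at t=3.3800
    y: enter (3,5) at t=4.1454 ← occupied
  → r_4 = 4.1454
beam 5: φ=90°, α=105°
  dir = (cos 105°, sin 105°) = (-0.2588, 0.9659); from cell (1,1)
  next x-line at t=1.1977, next y-line at t=0.6108; Δt_x=3.8637, Δt_y=1.0353
    y: enter (1,2) at t=0.6108
    x: enter (0,2) at t=1.1977 ← occupied
  → r_5 = 1.1977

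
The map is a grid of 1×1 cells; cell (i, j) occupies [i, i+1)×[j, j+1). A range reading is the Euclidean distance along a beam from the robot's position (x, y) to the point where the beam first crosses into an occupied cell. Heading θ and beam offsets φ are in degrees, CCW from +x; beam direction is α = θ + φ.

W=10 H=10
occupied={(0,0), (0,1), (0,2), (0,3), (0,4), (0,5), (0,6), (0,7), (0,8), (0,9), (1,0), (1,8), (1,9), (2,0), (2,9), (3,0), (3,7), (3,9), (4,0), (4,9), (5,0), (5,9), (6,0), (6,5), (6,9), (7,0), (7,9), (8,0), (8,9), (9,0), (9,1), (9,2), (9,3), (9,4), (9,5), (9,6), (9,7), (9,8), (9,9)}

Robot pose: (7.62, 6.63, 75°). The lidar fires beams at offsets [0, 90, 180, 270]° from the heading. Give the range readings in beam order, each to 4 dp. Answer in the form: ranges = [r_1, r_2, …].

ranges = [2.4536, 3.7477, 5.8286, 1.4287]

beam 1: φ=0°, α=75°
  dir = (cos 75°, sin 75°) = (0.2588, 0.9659); from cell (7,6)
  next x-line at t=1.4682, next y-line at t=0.3831; Δt_x=3.8637, Δt_y=1.0353
    y: enter (7,7) at t=0.3831
    y: enter (7,8) at t=1.4183
    x: enter (8,8) at t=1.4682
    y: enter (8,9) at t=2.4536 ← occupied
  → r_1 = 2.4536
beam 2: φ=90°, α=165°
  dir = (cos 165°, sin 165°) = (-0.9659, 0.2588); from cell (7,6)
  next x-line at t=0.6419, next y-line at t=1.4296; Δt_x=1.0353, Δt_y=3.8637
    x: enter (6,6) at t=0.6419
    y: enter (6,7) at t=1.4296
    x: enter (5,7) at t=1.6771
    x: enter (4,7) at t=2.7124
    x: enter (3,7) at t=3.7477 ← occupied
  → r_2 = 3.7477
beam 3: φ=180°, α=255°
  dir = (cos 255°, sin 255°) = (-0.2588, -0.9659); from cell (7,6)
  next x-line at t=2.3955, next y-line at t=0.6522; Δt_x=3.8637, Δt_y=1.0353
    y: enter (7,5) at t=0.6522
    y: enter (7,4) at t=1.6875
    x: enter (6,4) at t=2.3955
    y: enter (6,3) at t=2.7228
    y: enter (6,2) at t=3.7581
    y: enter (6,1) at t=4.7933
    y: enter (6,0) at t=5.8286 ← occupied
  → r_3 = 5.8286
beam 4: φ=270°, α=345°
  dir = (cos 345°, sin 345°) = (0.9659, -0.2588); from cell (7,6)
  next x-line at t=0.3934, next y-line at t=2.4341; Δt_x=1.0353, Δt_y=3.8637
    x: enter (8,6) at t=0.3934
    x: enter (9,6) at t=1.4287 ← occupied
  → r_4 = 1.4287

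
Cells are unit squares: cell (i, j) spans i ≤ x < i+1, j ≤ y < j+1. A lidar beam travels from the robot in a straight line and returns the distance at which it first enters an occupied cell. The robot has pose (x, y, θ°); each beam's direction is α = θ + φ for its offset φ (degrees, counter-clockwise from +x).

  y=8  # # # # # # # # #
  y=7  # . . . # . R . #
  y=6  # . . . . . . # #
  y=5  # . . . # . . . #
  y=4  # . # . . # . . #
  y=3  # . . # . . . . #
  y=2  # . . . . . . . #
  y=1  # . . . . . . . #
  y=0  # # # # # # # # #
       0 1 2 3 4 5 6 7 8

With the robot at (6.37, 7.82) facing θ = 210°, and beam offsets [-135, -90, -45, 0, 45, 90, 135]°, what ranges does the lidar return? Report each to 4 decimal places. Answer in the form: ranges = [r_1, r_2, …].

ranges = [0.1863, 0.2078, 0.6955, 1.5819, 2.9195, 1.2600, 1.6875]

beam 1: φ=-135°, α=75°
  d=(0.2588,0.9659)  start (6,7)  tX=2.4341 tY=0.1863  stride 1/|dx|=3.8637 1/|dy|=1.0353
    cross y-line → (6,8), t=0.1863 (wall)
  → r_1 = 0.1863
beam 2: φ=-90°, α=120°
  d=(-0.5000,0.8660)  start (6,7)  tX=0.7400 tY=0.2078  stride 1/|dx|=2.0000 1/|dy|=1.1547
    cross y-line → (6,8), t=0.2078 (wall)
  → r_2 = 0.2078
beam 3: φ=-45°, α=165°
  d=(-0.9659,0.2588)  start (6,7)  tX=0.3831 tY=0.6955  stride 1/|dx|=1.0353 1/|dy|=3.8637
    cross x-line → (5,7), t=0.3831
    cross y-line → (5,8), t=0.6955 (wall)
  → r_3 = 0.6955
beam 4: φ=0°, α=210°
  d=(-0.8660,-0.5000)  start (6,7)  tX=0.4272 tY=1.6400  stride 1/|dx|=1.1547 1/|dy|=2.0000
    cross x-line → (5,7), t=0.4272
    cross x-line → (4,7), t=1.5819 (wall)
  → r_4 = 1.5819
beam 5: φ=45°, α=255°
  d=(-0.2588,-0.9659)  start (6,7)  tX=1.4296 tY=0.8489  stride 1/|dx|=3.8637 1/|dy|=1.0353
    cross y-line → (6,6), t=0.8489
    cross x-line → (5,6), t=1.4296
    cross y-line → (5,5), t=1.8842
    cross y-line → (5,4), t=2.9195 (wall)
  → r_5 = 2.9195
beam 6: φ=90°, α=300°
  d=(0.5000,-0.8660)  start (6,7)  tX=1.2600 tY=0.9469  stride 1/|dx|=2.0000 1/|dy|=1.1547
    cross y-line → (6,6), t=0.9469
    cross x-line → (7,6), t=1.2600 (wall)
  → r_6 = 1.2600
beam 7: φ=135°, α=345°
  d=(0.9659,-0.2588)  start (6,7)  tX=0.6522 tY=3.1682  stride 1/|dx|=1.0353 1/|dy|=3.8637
    cross x-line → (7,7), t=0.6522
    cross x-line → (8,7), t=1.6875 (wall)
  → r_7 = 1.6875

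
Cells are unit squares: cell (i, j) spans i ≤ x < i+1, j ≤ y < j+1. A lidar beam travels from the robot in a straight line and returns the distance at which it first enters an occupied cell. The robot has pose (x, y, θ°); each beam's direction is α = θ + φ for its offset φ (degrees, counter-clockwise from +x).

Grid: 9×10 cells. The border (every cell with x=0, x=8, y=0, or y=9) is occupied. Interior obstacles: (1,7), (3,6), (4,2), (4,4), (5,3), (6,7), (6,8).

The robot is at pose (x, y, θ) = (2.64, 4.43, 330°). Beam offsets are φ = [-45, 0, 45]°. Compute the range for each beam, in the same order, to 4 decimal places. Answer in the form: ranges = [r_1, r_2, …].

beam 1: φ=-45°, α=285°
  cosα=0.2588 sinα=-0.9659 | (2,4) | tMaxX 1.3909 tMaxY 0.4452 | tΔX 3.8637 tΔY 1.0353
    t=0.4452 [y] (2,3)
    t=1.3909 [x] (3,3)
    t=1.4804 [y] (3,2)
    t=2.5157 [y] (3,1)
    t=3.5510 [y] (3,0) — stop
  → r_1 = 3.5510
beam 2: φ=0°, α=330°
  cosα=0.8660 sinα=-0.5000 | (2,4) | tMaxX 0.4157 tMaxY 0.8600 | tΔX 1.1547 tΔY 2.0000
    t=0.4157 [x] (3,4)
    t=0.8600 [y] (3,3)
    t=1.5704 [x] (4,3)
    t=2.7251 [x] (5,3) — stop
  → r_2 = 2.7251
beam 3: φ=45°, α=15°
  cosα=0.9659 sinα=0.2588 | (2,4) | tMaxX 0.3727 tMaxY 2.2023 | tΔX 1.0353 tΔY 3.8637
    t=0.3727 [x] (3,4)
    t=1.4080 [x] (4,4) — stop
  → r_3 = 1.4080

ranges = [3.5510, 2.7251, 1.4080]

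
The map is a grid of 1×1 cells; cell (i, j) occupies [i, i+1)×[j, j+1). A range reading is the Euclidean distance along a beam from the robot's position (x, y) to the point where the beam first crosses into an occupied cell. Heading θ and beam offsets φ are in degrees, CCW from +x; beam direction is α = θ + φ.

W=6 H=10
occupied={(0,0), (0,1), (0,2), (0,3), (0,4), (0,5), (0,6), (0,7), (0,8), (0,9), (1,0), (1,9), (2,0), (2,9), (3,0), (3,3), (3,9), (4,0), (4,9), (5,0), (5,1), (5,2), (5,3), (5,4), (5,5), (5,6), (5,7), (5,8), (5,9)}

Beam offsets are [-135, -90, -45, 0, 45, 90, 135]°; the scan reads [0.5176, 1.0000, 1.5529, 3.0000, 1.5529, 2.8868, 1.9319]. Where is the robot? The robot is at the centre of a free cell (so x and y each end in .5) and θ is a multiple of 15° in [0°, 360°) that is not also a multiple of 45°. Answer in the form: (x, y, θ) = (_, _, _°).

(x, y, θ) = (3.5, 1.5, 60°)

Candidates: 31 free-cell centres × 16 headings = 496 poses. Raycast each; keep the one whose scan matches to 4 dp.
  (1.5, 8.5, 75°): beam 1 = 7.0000 ≠ 0.5176 ✗
  (2.5, 5.5, 105°): beam 1 = 2.8868 ≠ 0.5176 ✗
  (3.5, 7.5, 255°): beam 1 = 1.7321 ≠ 0.5176 ✗
  (1.5, 3.5, 300°): beam 2 = 0.5774 ≠ 1.0000 ✗
  …
  (3.5, 1.5, 60°): r_1=0.5176, r_2=1.0000, r_3=1.5529, r_4=3.0000, r_5=1.5529, r_6=2.8868, r_7=1.9319 — all match ✓
Unique over the lattice → pose = (3.5, 1.5, 60°).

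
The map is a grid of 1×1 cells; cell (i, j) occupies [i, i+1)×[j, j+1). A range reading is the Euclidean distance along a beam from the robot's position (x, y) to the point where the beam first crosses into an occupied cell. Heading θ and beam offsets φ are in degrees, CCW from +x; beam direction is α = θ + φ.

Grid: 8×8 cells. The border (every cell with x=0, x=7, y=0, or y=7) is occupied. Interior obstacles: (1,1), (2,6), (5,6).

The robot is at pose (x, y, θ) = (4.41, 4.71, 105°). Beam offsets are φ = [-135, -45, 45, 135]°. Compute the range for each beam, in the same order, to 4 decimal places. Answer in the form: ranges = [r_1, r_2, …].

beam 1: φ=-135°, α=330°
  cosα=0.8660 sinα=-0.5000 | (4,4) | tMaxX 0.6813 tMaxY 1.4200 | tΔX 1.1547 tΔY 2.0000
    t=0.6813 [x] (5,4)
    t=1.4200 [y] (5,3)
    t=1.8360 [x] (6,3)
    t=2.9907 [x] (7,3) — stop
  → r_1 = 2.9907
beam 2: φ=-45°, α=60°
  cosα=0.5000 sinα=0.8660 | (4,4) | tMaxX 1.1800 tMaxY 0.3349 | tΔX 2.0000 tΔY 1.1547
    t=0.3349 [y] (4,5)
    t=1.1800 [x] (5,5)
    t=1.4896 [y] (5,6) — stop
  → r_2 = 1.4896
beam 3: φ=45°, α=150°
  cosα=-0.8660 sinα=0.5000 | (4,4) | tMaxX 0.4734 tMaxY 0.5800 | tΔX 1.1547 tΔY 2.0000
    t=0.4734 [x] (3,4)
    t=0.5800 [y] (3,5)
    t=1.6281 [x] (2,5)
    t=2.5800 [y] (2,6) — stop
  → r_3 = 2.5800
beam 4: φ=135°, α=240°
  cosα=-0.5000 sinα=-0.8660 | (4,4) | tMaxX 0.8200 tMaxY 0.8198 | tΔX 2.0000 tΔY 1.1547
    t=0.8198 [y] (4,3)
    t=0.8200 [x] (3,3)
    t=1.9745 [y] (3,2)
    t=2.8200 [x] (2,2)
    t=3.1292 [y] (2,1)
    t=4.2839 [y] (2,0) — stop
  → r_4 = 4.2839

ranges = [2.9907, 1.4896, 2.5800, 4.2839]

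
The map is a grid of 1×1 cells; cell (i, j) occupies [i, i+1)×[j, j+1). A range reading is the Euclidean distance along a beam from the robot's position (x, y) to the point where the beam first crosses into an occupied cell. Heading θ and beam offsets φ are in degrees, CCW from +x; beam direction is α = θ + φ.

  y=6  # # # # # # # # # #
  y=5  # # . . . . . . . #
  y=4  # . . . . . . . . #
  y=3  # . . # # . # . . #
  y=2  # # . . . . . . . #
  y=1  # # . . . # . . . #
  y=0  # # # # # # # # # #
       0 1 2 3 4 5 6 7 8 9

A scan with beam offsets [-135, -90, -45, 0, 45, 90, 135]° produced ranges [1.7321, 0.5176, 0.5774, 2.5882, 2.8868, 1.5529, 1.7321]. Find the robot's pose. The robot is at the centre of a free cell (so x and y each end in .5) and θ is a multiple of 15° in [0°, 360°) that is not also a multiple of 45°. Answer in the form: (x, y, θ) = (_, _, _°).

The pose lattice has 33·16 = 528 candidates. Test each by forward raycasting.
  (2.5, 2.5, 255°): beam 1 = 2.8868 ≠ 1.7321 ✗
  (2.5, 1.5, 210°): beam 1 = 1.9319 ≠ 1.7321 ✗
  (4.5, 1.5, 30°): beam 1 = 0.5176 ≠ 1.7321 ✗
  (8.5, 1.5, 300°): beam 1 = 7.7646 ≠ 1.7321 ✗
  (7.5, 1.5, 165°): beam 2 = 4.6587 ≠ 0.5176 ✗
  …
  (6.5, 4.5, 345°): r_1=1.7321, r_2=0.5176, r_3=0.5774, r_4=2.5882, r_5=2.8868, r_6=1.5529, r_7=1.7321 — all match ✓
Unique over the lattice → pose = (6.5, 4.5, 345°).

(x, y, θ) = (6.5, 4.5, 345°)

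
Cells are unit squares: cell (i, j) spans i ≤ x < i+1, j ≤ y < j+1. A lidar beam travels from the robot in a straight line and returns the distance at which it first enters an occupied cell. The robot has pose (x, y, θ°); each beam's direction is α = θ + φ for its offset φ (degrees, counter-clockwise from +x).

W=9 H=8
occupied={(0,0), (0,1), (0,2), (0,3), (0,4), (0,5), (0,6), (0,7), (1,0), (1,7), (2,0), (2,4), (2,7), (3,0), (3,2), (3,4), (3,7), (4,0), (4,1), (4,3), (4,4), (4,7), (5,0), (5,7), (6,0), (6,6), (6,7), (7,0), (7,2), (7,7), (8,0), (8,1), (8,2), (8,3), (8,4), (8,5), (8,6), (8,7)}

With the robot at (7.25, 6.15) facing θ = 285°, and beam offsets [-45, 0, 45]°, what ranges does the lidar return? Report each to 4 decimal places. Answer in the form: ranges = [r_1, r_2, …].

beam 1: φ=-45°, α=240°
  d=(-0.5000,-0.8660)  start (7,6)  tX=0.5000 tY=0.1732  stride 1/|dx|=2.0000 1/|dy|=1.1547
    cross y-line → (7,5), t=0.1732
    cross x-line → (6,5), t=0.5000
    cross y-line → (6,4), t=1.3279
    cross y-line → (6,3), t=2.4826
    cross x-line → (5,3), t=2.5000
    cross y-line → (5,2), t=3.6373
    cross x-line → (4,2), t=4.5000
    cross y-line → (4,1), t=4.7920 (wall)
  → r_1 = 4.7920
beam 2: φ=0°, α=285°
  d=(0.2588,-0.9659)  start (7,6)  tX=2.8978 tY=0.1553  stride 1/|dx|=3.8637 1/|dy|=1.0353
    cross y-line → (7,5), t=0.1553
    cross y-line → (7,4), t=1.1906
    cross y-line → (7,3), t=2.2258
    cross x-line → (8,3), t=2.8978 (wall)
  → r_2 = 2.8978
beam 3: φ=45°, α=330°
  d=(0.8660,-0.5000)  start (7,6)  tX=0.8660 tY=0.3000  stride 1/|dx|=1.1547 1/|dy|=2.0000
    cross y-line → (7,5), t=0.3000
    cross x-line → (8,5), t=0.8660 (wall)
  → r_3 = 0.8660

ranges = [4.7920, 2.8978, 0.8660]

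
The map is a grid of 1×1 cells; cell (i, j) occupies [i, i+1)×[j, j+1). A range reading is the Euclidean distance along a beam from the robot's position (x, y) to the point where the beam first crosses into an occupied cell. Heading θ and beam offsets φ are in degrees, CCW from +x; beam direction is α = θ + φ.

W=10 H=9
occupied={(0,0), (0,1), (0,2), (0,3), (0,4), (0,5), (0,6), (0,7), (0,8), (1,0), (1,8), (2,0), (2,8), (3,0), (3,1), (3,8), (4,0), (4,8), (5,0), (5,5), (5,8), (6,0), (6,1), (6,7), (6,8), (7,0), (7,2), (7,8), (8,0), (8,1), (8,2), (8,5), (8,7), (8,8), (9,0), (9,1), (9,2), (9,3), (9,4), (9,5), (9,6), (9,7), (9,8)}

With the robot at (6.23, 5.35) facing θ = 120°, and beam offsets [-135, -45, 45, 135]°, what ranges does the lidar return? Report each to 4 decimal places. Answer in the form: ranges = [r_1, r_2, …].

beam 1: φ=-135°, α=345°
  d=(0.9659,-0.2588)  start (6,5)  tX=0.7972 tY=1.3523  stride 1/|dx|=1.0353 1/|dy|=3.8637
    cross x-line → (7,5), t=0.7972
    cross y-line → (7,4), t=1.3523
    cross x-line → (8,4), t=1.8324
    cross x-line → (9,4), t=2.8677 (wall)
  → r_1 = 2.8677
beam 2: φ=-45°, α=75°
  d=(0.2588,0.9659)  start (6,5)  tX=2.9751 tY=0.6729  stride 1/|dx|=3.8637 1/|dy|=1.0353
    cross y-line → (6,6), t=0.6729
    cross y-line → (6,7), t=1.7082 (wall)
  → r_2 = 1.7082
beam 3: φ=45°, α=165°
  d=(-0.9659,0.2588)  start (6,5)  tX=0.2381 tY=2.5114  stride 1/|dx|=1.0353 1/|dy|=3.8637
    cross x-line → (5,5), t=0.2381 (wall)
  → r_3 = 0.2381
beam 4: φ=135°, α=255°
  d=(-0.2588,-0.9659)  start (6,5)  tX=0.8887 tY=0.3623  stride 1/|dx|=3.8637 1/|dy|=1.0353
    cross y-line → (6,4), t=0.3623
    cross x-line → (5,4), t=0.8887
    cross y-line → (5,3), t=1.3976
    cross y-line → (5,2), t=2.4329
    cross y-line → (5,1), t=3.4682
    cross y-line → (5,0), t=4.5035 (wall)
  → r_4 = 4.5035

ranges = [2.8677, 1.7082, 0.2381, 4.5035]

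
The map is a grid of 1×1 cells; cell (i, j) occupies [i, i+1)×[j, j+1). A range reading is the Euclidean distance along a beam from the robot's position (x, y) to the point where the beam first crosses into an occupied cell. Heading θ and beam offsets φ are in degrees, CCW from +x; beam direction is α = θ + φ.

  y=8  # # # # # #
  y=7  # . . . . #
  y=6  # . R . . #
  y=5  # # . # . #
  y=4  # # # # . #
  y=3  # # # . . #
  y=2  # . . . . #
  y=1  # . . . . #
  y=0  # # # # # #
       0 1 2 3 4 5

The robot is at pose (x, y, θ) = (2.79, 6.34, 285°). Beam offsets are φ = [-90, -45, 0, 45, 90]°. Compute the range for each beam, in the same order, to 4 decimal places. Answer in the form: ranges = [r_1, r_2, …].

beam 1: φ=-90°, α=195°
  cosα=-0.9659 sinα=-0.2588 | (2,6) | tMaxX 0.8179 tMaxY 1.3137 | tΔX 1.0353 tΔY 3.8637
    t=0.8179 [x] (1,6)
    t=1.3137 [y] (1,5) — stop
  → r_1 = 1.3137
beam 2: φ=-45°, α=240°
  cosα=-0.5000 sinα=-0.8660 | (2,6) | tMaxX 1.5800 tMaxY 0.3926 | tΔX 2.0000 tΔY 1.1547
    t=0.3926 [y] (2,5)
    t=1.5473 [y] (2,4) — stop
  → r_2 = 1.5473
beam 3: φ=0°, α=285°
  cosα=0.2588 sinα=-0.9659 | (2,6) | tMaxX 0.8114 tMaxY 0.3520 | tΔX 3.8637 tΔY 1.0353
    t=0.3520 [y] (2,5)
    t=0.8114 [x] (3,5) — stop
  → r_3 = 0.8114
beam 4: φ=45°, α=330°
  cosα=0.8660 sinα=-0.5000 | (2,6) | tMaxX 0.2425 tMaxY 0.6800 | tΔX 1.1547 tΔY 2.0000
    t=0.2425 [x] (3,6)
    t=0.6800 [y] (3,5) — stop
  → r_4 = 0.6800
beam 5: φ=90°, α=15°
  cosα=0.9659 sinα=0.2588 | (2,6) | tMaxX 0.2174 tMaxY 2.5500 | tΔX 1.0353 tΔY 3.8637
    t=0.2174 [x] (3,6)
    t=1.2527 [x] (4,6)
    t=2.2880 [x] (5,6) — stop
  → r_5 = 2.2880

ranges = [1.3137, 1.5473, 0.8114, 0.6800, 2.2880]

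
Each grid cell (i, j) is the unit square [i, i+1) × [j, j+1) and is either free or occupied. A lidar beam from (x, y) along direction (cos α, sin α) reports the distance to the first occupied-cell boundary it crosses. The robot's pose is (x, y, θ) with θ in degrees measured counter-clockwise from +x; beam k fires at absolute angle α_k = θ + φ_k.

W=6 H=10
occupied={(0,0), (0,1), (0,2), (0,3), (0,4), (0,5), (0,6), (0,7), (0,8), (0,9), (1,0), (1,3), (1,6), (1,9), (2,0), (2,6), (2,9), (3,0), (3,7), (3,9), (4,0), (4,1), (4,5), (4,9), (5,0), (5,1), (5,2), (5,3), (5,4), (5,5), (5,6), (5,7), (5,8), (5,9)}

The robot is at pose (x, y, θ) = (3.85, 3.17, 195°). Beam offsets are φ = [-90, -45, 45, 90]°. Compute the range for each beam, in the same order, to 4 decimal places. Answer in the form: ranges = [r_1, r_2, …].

beam 1: φ=-90°, α=105°
  cosα=-0.2588 sinα=0.9659 | (3,3) | tMaxX 3.2841 tMaxY 0.8593 | tΔX 3.8637 tΔY 1.0353
    t=0.8593 [y] (3,4)
    t=1.8946 [y] (3,5)
    t=2.9298 [y] (3,6)
    t=3.2841 [x] (2,6) — stop
  → r_1 = 3.2841
beam 2: φ=-45°, α=150°
  cosα=-0.8660 sinα=0.5000 | (3,3) | tMaxX 0.9815 tMaxY 1.6600 | tΔX 1.1547 tΔY 2.0000
    t=0.9815 [x] (2,3)
    t=1.6600 [y] (2,4)
    t=2.1362 [x] (1,4)
    t=3.2909 [x] (0,4) — stop
  → r_2 = 3.2909
beam 3: φ=45°, α=240°
  cosα=-0.5000 sinα=-0.8660 | (3,3) | tMaxX 1.7000 tMaxY 0.1963 | tΔX 2.0000 tΔY 1.1547
    t=0.1963 [y] (3,2)
    t=1.3510 [y] (3,1)
    t=1.7000 [x] (2,1)
    t=2.5057 [y] (2,0) — stop
  → r_3 = 2.5057
beam 4: φ=90°, α=285°
  cosα=0.2588 sinα=-0.9659 | (3,3) | tMaxX 0.5796 tMaxY 0.1760 | tΔX 3.8637 tΔY 1.0353
    t=0.1760 [y] (3,2)
    t=0.5796 [x] (4,2)
    t=1.2113 [y] (4,1) — stop
  → r_4 = 1.2113

ranges = [3.2841, 3.2909, 2.5057, 1.2113]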